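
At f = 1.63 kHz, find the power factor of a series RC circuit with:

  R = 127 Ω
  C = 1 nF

Step 1 — Angular frequency: ω = 2π·f = 2π·1630 = 1.024e+04 rad/s.
Step 2 — Component impedances:
  R: Z = R = 127 Ω
  C: Z = 1/(jωC) = -j/(ω·C) = 0 - j9.764e+04 Ω
Step 3 — Series combination: Z_total = R + C = 127 - j9.764e+04 Ω = 9.764e+04∠-89.9° Ω.
Step 4 — Power factor: PF = cos(φ) = Re(Z)/|Z| = 127/9.764e+04 = 0.001301.
Step 5 — Type: Im(Z) = -9.764e+04 ⇒ leading (phase φ = -89.9°).

PF = 0.001301 (leading, φ = -89.9°)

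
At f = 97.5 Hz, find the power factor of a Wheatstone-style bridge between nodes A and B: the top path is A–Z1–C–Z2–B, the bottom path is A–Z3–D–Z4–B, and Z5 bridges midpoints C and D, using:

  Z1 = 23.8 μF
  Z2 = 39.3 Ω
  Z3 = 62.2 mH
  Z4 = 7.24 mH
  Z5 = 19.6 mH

Step 1 — Angular frequency: ω = 2π·f = 2π·97.5 = 612.6 rad/s.
Step 2 — Component impedances:
  Z1: Z = 1/(jωC) = -j/(ω·C) = 0 - j68.59 Ω
  Z2: Z = R = 39.3 Ω
  Z3: Z = jωL = j·612.6·0.0622 = 0 + j38.1 Ω
  Z4: Z = jωL = j·612.6·0.00724 = 0 + j4.435 Ω
  Z5: Z = jωL = j·612.6·0.0196 = 0 + j12.01 Ω
Step 3 — Bridge requires nodal analysis (the Z5 bridge couples midpoints C and D, so the two paths cannot be reduced to a simple series/parallel combination). Setting node B to ground and injecting 1 A at node A, the 3-node admittance system at A, C, D solves to V_A = Z_AB = 7.617 + j116.4 Ω = 116.7∠86.3° Ω.
Step 4 — Power factor: PF = cos(φ) = Re(Z)/|Z| = 7.6169/116.68 = 0.06528.
Step 5 — Type: Im(Z) = 116.4 ⇒ lagging (phase φ = 86.3°).

PF = 0.06528 (lagging, φ = 86.3°)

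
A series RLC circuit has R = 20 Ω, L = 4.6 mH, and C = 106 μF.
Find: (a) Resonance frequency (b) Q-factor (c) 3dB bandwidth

Step 1 — Resonance: ω₀ = 1/√(LC) = 1/√(0.0046·0.000106) = 1432 rad/s.
Step 2 — f₀ = ω₀/(2π) = 227.9 Hz.
Step 3 — Series Q: Q = ω₀L/R = 1432·0.0046/20 = 0.3294.
Step 4 — Bandwidth: Δω = ω₀/Q = 4348 rad/s; BW = Δω/(2π) = 692 Hz.

(a) f₀ = 227.9 Hz  (b) Q = 0.3294  (c) BW = 692 Hz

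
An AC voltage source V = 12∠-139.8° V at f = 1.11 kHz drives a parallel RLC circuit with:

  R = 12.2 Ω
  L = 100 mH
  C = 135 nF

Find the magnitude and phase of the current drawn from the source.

Step 1 — Angular frequency: ω = 2π·f = 2π·1110 = 6974 rad/s.
Step 2 — Component impedances:
  R: Z = R = 12.2 Ω
  L: Z = jωL = j·6974·0.1 = 0 + j697.4 Ω
  C: Z = 1/(jωC) = -j/(ω·C) = 0 - j1062 Ω
Step 3 — Parallel combination: 1/Z_total = 1/R + 1/L + 1/C; Z_total = 12.2 + j0.07327 Ω = 12.2∠0.3° Ω.
Step 4 — Source phasor: V = 12∠-139.8° V = -9.166 - j7.745 V.
Step 5 — Ohm's law: I = V / Z_total = (-9.166 - j7.745) / (12.2 + j0.07327) = -0.7551 - j0.6304 A.
Step 6 — Convert to polar: |I| = 0.9836 A, ∠I = -140.1°.

I = 0.9836∠-140.1° A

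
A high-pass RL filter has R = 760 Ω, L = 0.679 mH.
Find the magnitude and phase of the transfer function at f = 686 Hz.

Step 1 — Angular frequency: ω = 2π·686 = 4310 rad/s.
Step 2 — Transfer function: H(jω) = jωL/(R + jωL).
Step 3 — Numerator jωL = j·2.927; denominator R + jωL = 760 + j2.927.
Step 4 — H = 1.483e-05 + j0.003851.
Step 5 — Magnitude: |H| = 0.003851 (-48.3 dB); phase: φ = 89.8°.

|H| = 0.003851 (-48.3 dB), φ = 89.8°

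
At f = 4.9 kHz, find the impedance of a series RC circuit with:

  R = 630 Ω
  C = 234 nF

Step 1 — Angular frequency: ω = 2π·f = 2π·4900 = 3.079e+04 rad/s.
Step 2 — Component impedances:
  R: Z = R = 630 Ω
  C: Z = 1/(jωC) = -j/(ω·C) = 0 - j138.8 Ω
Step 3 — Series combination: Z_total = R + C = 630 - j138.8 Ω = 645.1∠-12.4° Ω.

Z = 630 - j138.8 Ω = 645.1∠-12.4° Ω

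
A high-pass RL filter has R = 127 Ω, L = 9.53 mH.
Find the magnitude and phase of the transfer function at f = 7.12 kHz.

Step 1 — Angular frequency: ω = 2π·7120 = 4.474e+04 rad/s.
Step 2 — Transfer function: H(jω) = jωL/(R + jωL).
Step 3 — Numerator jωL = j·426.3; denominator R + jωL = 127 + j426.3.
Step 4 — H = 0.9185 + j0.2736.
Step 5 — Magnitude: |H| = 0.9584 (-0.4 dB); phase: φ = 16.6°.

|H| = 0.9584 (-0.4 dB), φ = 16.6°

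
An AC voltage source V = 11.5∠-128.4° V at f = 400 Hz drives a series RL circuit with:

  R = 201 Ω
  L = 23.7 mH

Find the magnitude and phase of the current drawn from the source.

Step 1 — Angular frequency: ω = 2π·f = 2π·400 = 2513 rad/s.
Step 2 — Component impedances:
  R: Z = R = 201 Ω
  L: Z = jωL = j·2513·0.0237 = 0 + j59.56 Ω
Step 3 — Series combination: Z_total = R + L = 201 + j59.56 Ω = 209.6∠16.5° Ω.
Step 4 — Source phasor: V = 11.5∠-128.4° V = -7.143 - j9.012 V.
Step 5 — Ohm's law: I = V / Z_total = (-7.143 - j9.012) / (201 + j59.56) = -0.04488 - j0.03154 A.
Step 6 — Convert to polar: |I| = 0.05486 A, ∠I = -144.9°.

I = 0.05486∠-144.9° A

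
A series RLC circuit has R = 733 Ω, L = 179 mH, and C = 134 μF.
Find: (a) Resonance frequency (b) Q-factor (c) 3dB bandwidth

Step 1 — Resonance: ω₀ = 1/√(LC) = 1/√(0.179·0.000134) = 204.2 rad/s.
Step 2 — f₀ = ω₀/(2π) = 32.5 Hz.
Step 3 — Series Q: Q = ω₀L/R = 204.2·0.179/733 = 0.04986.
Step 4 — Bandwidth: Δω = ω₀/Q = 4095 rad/s; BW = Δω/(2π) = 651.7 Hz.

(a) f₀ = 32.5 Hz  (b) Q = 0.04986  (c) BW = 651.7 Hz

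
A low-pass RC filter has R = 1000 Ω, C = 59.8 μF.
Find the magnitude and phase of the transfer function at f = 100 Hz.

Step 1 — Angular frequency: ω = 2π·100 = 628.3 rad/s.
Step 2 — Transfer function: H(jω) = 1/(1 + jωRC).
Step 3 — Denominator: 1 + jωRC = 1 + j·628.3·1000·5.98e-05 = 1 + j37.57.
Step 4 — H = 0.0007078 - j0.0266.
Step 5 — Magnitude: |H| = 0.02661 (-31.5 dB); phase: φ = -88.5°.

|H| = 0.02661 (-31.5 dB), φ = -88.5°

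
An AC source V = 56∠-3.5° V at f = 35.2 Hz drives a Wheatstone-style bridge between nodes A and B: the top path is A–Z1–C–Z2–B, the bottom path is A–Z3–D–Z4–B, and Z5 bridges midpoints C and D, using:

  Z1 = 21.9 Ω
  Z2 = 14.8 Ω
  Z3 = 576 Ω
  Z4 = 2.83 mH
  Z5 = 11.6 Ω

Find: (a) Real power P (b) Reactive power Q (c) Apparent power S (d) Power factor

Step 1 — Angular frequency: ω = 2π·f = 2π·35.2 = 221.2 rad/s.
Step 2 — Component impedances:
  Z1: Z = R = 21.9 Ω
  Z2: Z = R = 14.8 Ω
  Z3: Z = R = 576 Ω
  Z4: Z = jωL = j·221.2·0.00283 = 0 + j0.6259 Ω
  Z5: Z = R = 11.6 Ω
Step 3 — Bridge requires nodal analysis (the Z5 bridge couples midpoints C and D, so the two paths cannot be reduced to a simple series/parallel combination). Setting node B to ground and injecting 1 A at node A, the 3-node admittance system at A, C, D solves to V_A = Z_AB = 27.07 + j0.2113 Ω = 27.07∠0.4° Ω.
Step 4 — Source phasor: V = 56∠-3.5° V = 55.9 - j3.419 V.
Step 5 — Current: I = V / Z = 2.063 - j0.1424 A = 2.068∠-3.9° A.
Step 6 — Complex power: S = V·I* = 115.8 + j0.9042 VA.
Step 7 — Real power: P = Re(S) = 115.8 W.
Step 8 — Reactive power: Q = Im(S) = 0.9042 VAR.
Step 9 — Apparent power: |S| = 115.8 VA.
Step 10 — Power factor: PF = P/|S| = 1 (lagging).

(a) P = 115.8 W  (b) Q = 0.9042 VAR  (c) S = 115.8 VA  (d) PF = 1 (lagging)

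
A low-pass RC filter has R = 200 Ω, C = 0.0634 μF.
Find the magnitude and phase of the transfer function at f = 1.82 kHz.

Step 1 — Angular frequency: ω = 2π·1820 = 1.144e+04 rad/s.
Step 2 — Transfer function: H(jω) = 1/(1 + jωRC).
Step 3 — Denominator: 1 + jωRC = 1 + j·1.144e+04·200·6.34e-08 = 1 + j0.145.
Step 4 — H = 0.9794 - j0.142.
Step 5 — Magnitude: |H| = 0.9897 (-0.1 dB); phase: φ = -8.3°.

|H| = 0.9897 (-0.1 dB), φ = -8.3°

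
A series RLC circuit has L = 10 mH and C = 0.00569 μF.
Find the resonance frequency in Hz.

Step 1 — Resonance condition Im(Z)=0 gives ω₀ = 1/√(LC).
Step 2 — ω₀ = 1/√(0.01·5.69e-09) = 1.326e+05 rad/s.
Step 3 — f₀ = ω₀/(2π) = 2.11e+04 Hz.

f₀ = 2.11e+04 Hz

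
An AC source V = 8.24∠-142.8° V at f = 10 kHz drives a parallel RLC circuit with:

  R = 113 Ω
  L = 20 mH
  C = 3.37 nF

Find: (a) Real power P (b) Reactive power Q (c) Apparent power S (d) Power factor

Step 1 — Angular frequency: ω = 2π·f = 2π·1e+04 = 6.283e+04 rad/s.
Step 2 — Component impedances:
  R: Z = R = 113 Ω
  L: Z = jωL = j·6.283e+04·0.02 = 0 + j1257 Ω
  C: Z = 1/(jωC) = -j/(ω·C) = 0 - j4723 Ω
Step 3 — Parallel combination: 1/Z_total = 1/R + 1/L + 1/C; Z_total = 112.5 + j7.425 Ω = 112.8∠3.8° Ω.
Step 4 — Source phasor: V = 8.24∠-142.8° V = -6.563 - j4.982 V.
Step 5 — Current: I = V / Z = -0.06099 - j0.04025 A = 0.07308∠-146.6° A.
Step 6 — Complex power: S = V·I* = 0.6009 + j0.03965 VA.
Step 7 — Real power: P = Re(S) = 0.6009 W.
Step 8 — Reactive power: Q = Im(S) = 0.03965 VAR.
Step 9 — Apparent power: |S| = 0.6022 VA.
Step 10 — Power factor: PF = P/|S| = 0.9978 (lagging).

(a) P = 0.6009 W  (b) Q = 0.03965 VAR  (c) S = 0.6022 VA  (d) PF = 0.9978 (lagging)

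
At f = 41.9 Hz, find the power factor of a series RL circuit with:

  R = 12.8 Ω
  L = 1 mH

Step 1 — Angular frequency: ω = 2π·f = 2π·41.9 = 263.3 rad/s.
Step 2 — Component impedances:
  R: Z = R = 12.8 Ω
  L: Z = jωL = j·263.3·0.001 = 0 + j0.2633 Ω
Step 3 — Series combination: Z_total = R + L = 12.8 + j0.2633 Ω = 12.8∠1.2° Ω.
Step 4 — Power factor: PF = cos(φ) = Re(Z)/|Z| = 12.8/12.803 = 0.9998.
Step 5 — Type: Im(Z) = 0.2633 ⇒ lagging (phase φ = 1.2°).

PF = 0.9998 (lagging, φ = 1.2°)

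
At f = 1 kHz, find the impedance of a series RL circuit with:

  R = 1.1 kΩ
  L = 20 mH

Step 1 — Angular frequency: ω = 2π·f = 2π·1000 = 6283 rad/s.
Step 2 — Component impedances:
  R: Z = R = 1100 Ω
  L: Z = jωL = j·6283·0.02 = 0 + j125.7 Ω
Step 3 — Series combination: Z_total = R + L = 1100 + j125.7 Ω = 1107∠6.5° Ω.

Z = 1100 + j125.7 Ω = 1107∠6.5° Ω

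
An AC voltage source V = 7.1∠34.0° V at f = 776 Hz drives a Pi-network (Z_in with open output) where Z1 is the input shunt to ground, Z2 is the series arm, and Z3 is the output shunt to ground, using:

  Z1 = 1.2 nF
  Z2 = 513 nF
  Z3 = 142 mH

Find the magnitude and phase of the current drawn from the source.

Step 1 — Angular frequency: ω = 2π·f = 2π·776 = 4876 rad/s.
Step 2 — Component impedances:
  Z1: Z = 1/(jωC) = -j/(ω·C) = 0 - j1.709e+05 Ω
  Z2: Z = 1/(jωC) = -j/(ω·C) = 0 - j399.8 Ω
  Z3: Z = jωL = j·4876·0.142 = 0 + j692.4 Ω
Step 3 — With open output, the series arm Z2 and the output shunt Z3 appear in series to ground: Z2 + Z3 = 0 + j292.6 Ω.
Step 4 — Parallel with input shunt Z1: Z_in = Z1 || (Z2 + Z3) = 0 + j293.1 Ω = 293.1∠90.0° Ω.
Step 5 — Source phasor: V = 7.1∠34.0° V = 5.886 + j3.97 V.
Step 6 — Ohm's law: I = V / Z_total = (5.886 + j3.97) / (0 + j293.1) = 0.01355 - j0.02009 A.
Step 7 — Convert to polar: |I| = 0.02423 A, ∠I = -56.0°.

I = 0.02423∠-56.0° A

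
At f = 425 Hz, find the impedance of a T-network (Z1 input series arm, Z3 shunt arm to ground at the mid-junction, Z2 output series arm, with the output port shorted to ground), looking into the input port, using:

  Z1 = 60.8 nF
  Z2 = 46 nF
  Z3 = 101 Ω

Step 1 — Angular frequency: ω = 2π·f = 2π·425 = 2670 rad/s.
Step 2 — Component impedances:
  Z1: Z = 1/(jωC) = -j/(ω·C) = 0 - j6159 Ω
  Z2: Z = 1/(jωC) = -j/(ω·C) = 0 - j8141 Ω
  Z3: Z = R = 101 Ω
Step 3 — With the output port shorted to ground, the output series arm Z2 runs from the junction to ground; the shunt arm Z3 also runs from the junction to ground. They appear in parallel: Z3 || Z2 = 101 - j1.253 Ω.
Step 4 — Series with input arm Z1: Z_in = Z1 + (Z3 || Z2) = 101 - j6160 Ω = 6161∠-89.1° Ω.

Z = 101 - j6160 Ω = 6161∠-89.1° Ω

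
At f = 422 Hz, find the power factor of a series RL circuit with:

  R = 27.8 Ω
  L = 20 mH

Step 1 — Angular frequency: ω = 2π·f = 2π·422 = 2652 rad/s.
Step 2 — Component impedances:
  R: Z = R = 27.8 Ω
  L: Z = jωL = j·2652·0.02 = 0 + j53.03 Ω
Step 3 — Series combination: Z_total = R + L = 27.8 + j53.03 Ω = 59.88∠62.3° Ω.
Step 4 — Power factor: PF = cos(φ) = Re(Z)/|Z| = 27.8/59.88 = 0.4643.
Step 5 — Type: Im(Z) = 53.03 ⇒ lagging (phase φ = 62.3°).

PF = 0.4643 (lagging, φ = 62.3°)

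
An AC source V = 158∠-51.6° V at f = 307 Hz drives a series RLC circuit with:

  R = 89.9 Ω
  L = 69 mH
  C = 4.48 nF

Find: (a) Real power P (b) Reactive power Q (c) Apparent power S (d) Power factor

Step 1 — Angular frequency: ω = 2π·f = 2π·307 = 1929 rad/s.
Step 2 — Component impedances:
  R: Z = R = 89.9 Ω
  L: Z = jωL = j·1929·0.069 = 0 + j133.1 Ω
  C: Z = 1/(jωC) = -j/(ω·C) = 0 - j1.157e+05 Ω
Step 3 — Series combination: Z_total = R + L + C = 89.9 - j1.156e+05 Ω = 1.156e+05∠-90.0° Ω.
Step 4 — Source phasor: V = 158∠-51.6° V = 98.14 - j123.8 V.
Step 5 — Current: I = V / Z = 0.001072 + j0.0008482 A = 0.001367∠38.4° A.
Step 6 — Complex power: S = V·I* = 0.000168 - j0.216 VA.
Step 7 — Real power: P = Re(S) = 0.000168 W.
Step 8 — Reactive power: Q = Im(S) = -0.216 VAR.
Step 9 — Apparent power: |S| = 0.216 VA.
Step 10 — Power factor: PF = P/|S| = 0.0007778 (leading).

(a) P = 0.000168 W  (b) Q = -0.216 VAR  (c) S = 0.216 VA  (d) PF = 0.0007778 (leading)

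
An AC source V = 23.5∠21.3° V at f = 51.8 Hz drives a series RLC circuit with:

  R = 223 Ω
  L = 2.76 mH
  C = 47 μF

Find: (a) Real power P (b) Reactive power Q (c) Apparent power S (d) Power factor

Step 1 — Angular frequency: ω = 2π·f = 2π·51.8 = 325.5 rad/s.
Step 2 — Component impedances:
  R: Z = R = 223 Ω
  L: Z = jωL = j·325.5·0.00276 = 0 + j0.8983 Ω
  C: Z = 1/(jωC) = -j/(ω·C) = 0 - j65.37 Ω
Step 3 — Series combination: Z_total = R + L + C = 223 - j64.47 Ω = 232.1∠-16.1° Ω.
Step 4 — Source phasor: V = 23.5∠21.3° V = 21.89 + j8.536 V.
Step 5 — Current: I = V / Z = 0.08039 + j0.06152 A = 0.1012∠37.4° A.
Step 6 — Complex power: S = V·I* = 2.285 - j0.6608 VA.
Step 7 — Real power: P = Re(S) = 2.285 W.
Step 8 — Reactive power: Q = Im(S) = -0.6608 VAR.
Step 9 — Apparent power: |S| = 2.379 VA.
Step 10 — Power factor: PF = P/|S| = 0.9607 (leading).

(a) P = 2.285 W  (b) Q = -0.6608 VAR  (c) S = 2.379 VA  (d) PF = 0.9607 (leading)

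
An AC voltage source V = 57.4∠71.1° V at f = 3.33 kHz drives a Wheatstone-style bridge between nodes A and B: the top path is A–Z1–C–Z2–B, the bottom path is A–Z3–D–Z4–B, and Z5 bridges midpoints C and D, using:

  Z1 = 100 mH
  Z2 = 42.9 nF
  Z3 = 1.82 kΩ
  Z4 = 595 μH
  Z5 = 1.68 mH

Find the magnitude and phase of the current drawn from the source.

Step 1 — Angular frequency: ω = 2π·f = 2π·3330 = 2.092e+04 rad/s.
Step 2 — Component impedances:
  Z1: Z = jωL = j·2.092e+04·0.1 = 0 + j2092 Ω
  Z2: Z = 1/(jωC) = -j/(ω·C) = 0 - j1114 Ω
  Z3: Z = R = 1820 Ω
  Z4: Z = jωL = j·2.092e+04·0.000595 = 0 + j12.45 Ω
  Z5: Z = jωL = j·2.092e+04·0.00168 = 0 + j35.15 Ω
Step 3 — Bridge requires nodal analysis (the Z5 bridge couples midpoints C and D, so the two paths cannot be reduced to a simple series/parallel combination). Setting node B to ground and injecting 1 A at node A, the 3-node admittance system at A, C, D solves to V_A = Z_AB = 1052 + j911.9 Ω = 1392∠40.9° Ω.
Step 4 — Source phasor: V = 57.4∠71.1° V = 18.59 + j54.31 V.
Step 5 — Ohm's law: I = V / Z_total = (18.59 + j54.31) / (1052 + j911.9) = 0.03565 + j0.02073 A.
Step 6 — Convert to polar: |I| = 0.04123 A, ∠I = 30.2°.

I = 0.04123∠30.2° A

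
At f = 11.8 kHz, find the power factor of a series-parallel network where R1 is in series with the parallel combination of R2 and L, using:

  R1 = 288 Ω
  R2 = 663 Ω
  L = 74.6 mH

Step 1 — Angular frequency: ω = 2π·f = 2π·1.18e+04 = 7.414e+04 rad/s.
Step 2 — Component impedances:
  R1: Z = R = 288 Ω
  R2: Z = R = 663 Ω
  L: Z = jωL = j·7.414e+04·0.0746 = 0 + j5531 Ω
Step 3 — Parallel branch: R2 || L = 1/(1/R2 + 1/L) = 653.6 + j78.35 Ω.
Step 4 — Series with R1: Z_total = R1 + (R2 || L) = 941.6 + j78.35 Ω = 944.9∠4.8° Ω.
Step 5 — Power factor: PF = cos(φ) = Re(Z)/|Z| = 941.61/944.86 = 0.9966.
Step 6 — Type: Im(Z) = 78.35 ⇒ lagging (phase φ = 4.8°).

PF = 0.9966 (lagging, φ = 4.8°)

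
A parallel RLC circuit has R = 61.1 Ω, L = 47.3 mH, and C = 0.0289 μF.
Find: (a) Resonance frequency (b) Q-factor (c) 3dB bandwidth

Step 1 — Resonance: ω₀ = 1/√(LC) = 1/√(0.0473·2.89e-08) = 2.705e+04 rad/s.
Step 2 — f₀ = ω₀/(2π) = 4305 Hz.
Step 3 — Parallel Q: Q = R/(ω₀L) = 61.1/(2.705e+04·0.0473) = 0.04776.
Step 4 — Bandwidth: Δω = ω₀/Q = 5.663e+05 rad/s; BW = Δω/(2π) = 9.013e+04 Hz.

(a) f₀ = 4305 Hz  (b) Q = 0.04776  (c) BW = 9.013e+04 Hz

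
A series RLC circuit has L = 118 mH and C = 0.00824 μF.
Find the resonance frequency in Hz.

Step 1 — Resonance condition Im(Z)=0 gives ω₀ = 1/√(LC).
Step 2 — ω₀ = 1/√(0.118·8.24e-09) = 3.207e+04 rad/s.
Step 3 — f₀ = ω₀/(2π) = 5104 Hz.

f₀ = 5104 Hz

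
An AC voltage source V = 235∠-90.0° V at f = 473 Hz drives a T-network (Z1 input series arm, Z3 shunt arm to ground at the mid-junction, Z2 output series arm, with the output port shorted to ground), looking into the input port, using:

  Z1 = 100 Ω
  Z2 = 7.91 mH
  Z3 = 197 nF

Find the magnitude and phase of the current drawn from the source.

Step 1 — Angular frequency: ω = 2π·f = 2π·473 = 2972 rad/s.
Step 2 — Component impedances:
  Z1: Z = R = 100 Ω
  Z2: Z = jωL = j·2972·0.00791 = 0 + j23.51 Ω
  Z3: Z = 1/(jωC) = -j/(ω·C) = 0 - j1708 Ω
Step 3 — With the output port shorted to ground, the output series arm Z2 runs from the junction to ground; the shunt arm Z3 also runs from the junction to ground. They appear in parallel: Z3 || Z2 = 0 + j23.84 Ω.
Step 4 — Series with input arm Z1: Z_in = Z1 + (Z3 || Z2) = 100 + j23.84 Ω = 102.8∠13.4° Ω.
Step 5 — Source phasor: V = 235∠-90.0° V = 0 - j235 V.
Step 6 — Ohm's law: I = V / Z_total = (0 - j235) / (100 + j23.84) = -0.53 - j2.224 A.
Step 7 — Convert to polar: |I| = 2.286 A, ∠I = -103.4°.

I = 2.286∠-103.4° A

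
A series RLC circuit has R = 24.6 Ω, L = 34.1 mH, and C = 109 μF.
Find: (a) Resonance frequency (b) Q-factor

Step 1 — Resonance condition Im(Z)=0 gives ω₀ = 1/√(LC).
Step 2 — ω₀ = 1/√(0.0341·0.000109) = 518.7 rad/s.
Step 3 — f₀ = ω₀/(2π) = 82.55 Hz.
Step 4 — Series Q: Q = ω₀L/R = 518.7·0.0341/24.6 = 0.719.

(a) f₀ = 82.55 Hz  (b) Q = 0.719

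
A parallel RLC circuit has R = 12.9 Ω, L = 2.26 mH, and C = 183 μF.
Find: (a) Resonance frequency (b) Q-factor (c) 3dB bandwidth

Step 1 — Resonance: ω₀ = 1/√(LC) = 1/√(0.00226·0.000183) = 1555 rad/s.
Step 2 — f₀ = ω₀/(2π) = 247.5 Hz.
Step 3 — Parallel Q: Q = R/(ω₀L) = 12.9/(1555·0.00226) = 3.671.
Step 4 — Bandwidth: Δω = ω₀/Q = 423.6 rad/s; BW = Δω/(2π) = 67.42 Hz.

(a) f₀ = 247.5 Hz  (b) Q = 3.671  (c) BW = 67.42 Hz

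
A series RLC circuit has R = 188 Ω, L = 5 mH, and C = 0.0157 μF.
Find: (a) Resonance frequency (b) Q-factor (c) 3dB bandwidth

Step 1 — Resonance condition Im(Z)=0 gives ω₀ = 1/√(LC).
Step 2 — ω₀ = 1/√(0.005·1.57e-08) = 1.129e+05 rad/s.
Step 3 — f₀ = ω₀/(2π) = 1.796e+04 Hz.
Step 4 — Series Q: Q = ω₀L/R = 1.129e+05·0.005/188 = 3.002.
Step 5 — 3dB bandwidth: Δω = ω₀/Q = 3.76e+04 rad/s; BW = Δω/(2π) = 5984 Hz.

(a) f₀ = 1.796e+04 Hz  (b) Q = 3.002  (c) BW = 5984 Hz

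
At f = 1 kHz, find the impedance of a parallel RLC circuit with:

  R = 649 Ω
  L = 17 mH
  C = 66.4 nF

Step 1 — Angular frequency: ω = 2π·f = 2π·1000 = 6283 rad/s.
Step 2 — Component impedances:
  R: Z = R = 649 Ω
  L: Z = jωL = j·6283·0.017 = 0 + j106.8 Ω
  C: Z = 1/(jωC) = -j/(ω·C) = 0 - j2397 Ω
Step 3 — Parallel combination: 1/Z_total = 1/R + 1/L + 1/C; Z_total = 18.7 + j108.6 Ω = 110.2∠80.2° Ω.

Z = 18.7 + j108.6 Ω = 110.2∠80.2° Ω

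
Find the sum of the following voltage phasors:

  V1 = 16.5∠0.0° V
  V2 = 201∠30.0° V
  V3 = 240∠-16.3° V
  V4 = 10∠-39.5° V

Step 1 — Convert each phasor to rectangular form:
  V1 = 16.5·(cos(0.0°) + j·sin(0.0°)) = 16.5 V
  V2 = 201·(cos(30.0°) + j·sin(30.0°)) = 174.1 + j100.5 V
  V3 = 240·(cos(-16.3°) + j·sin(-16.3°)) = 230.4 - j67.36 V
  V4 = 10·(cos(-39.5°) + j·sin(-39.5°)) = 7.716 - j6.361 V
Step 2 — Sum components: V_total = 428.6 + j26.78 V.
Step 3 — Convert to polar: |V_total| = 429.5 V, ∠V_total = 3.6°.

V_total = 429.5∠3.6° V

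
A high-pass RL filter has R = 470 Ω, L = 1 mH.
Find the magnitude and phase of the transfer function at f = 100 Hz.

Step 1 — Angular frequency: ω = 2π·100 = 628.3 rad/s.
Step 2 — Transfer function: H(jω) = jωL/(R + jωL).
Step 3 — Numerator jωL = j·0.6283; denominator R + jωL = 470 + j0.6283.
Step 4 — H = 1.787e-06 + j0.001337.
Step 5 — Magnitude: |H| = 0.001337 (-57.5 dB); phase: φ = 89.9°.

|H| = 0.001337 (-57.5 dB), φ = 89.9°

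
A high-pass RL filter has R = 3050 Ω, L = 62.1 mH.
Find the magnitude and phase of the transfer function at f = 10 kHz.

Step 1 — Angular frequency: ω = 2π·1e+04 = 6.283e+04 rad/s.
Step 2 — Transfer function: H(jω) = jωL/(R + jωL).
Step 3 — Numerator jωL = j·3902; denominator R + jωL = 3050 + j3902.
Step 4 — H = 0.6207 + j0.4852.
Step 5 — Magnitude: |H| = 0.7879 (-2.1 dB); phase: φ = 38.0°.

|H| = 0.7879 (-2.1 dB), φ = 38.0°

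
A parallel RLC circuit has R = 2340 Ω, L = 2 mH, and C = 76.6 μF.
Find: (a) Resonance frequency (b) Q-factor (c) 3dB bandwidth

Step 1 — Resonance: ω₀ = 1/√(LC) = 1/√(0.002·7.66e-05) = 2555 rad/s.
Step 2 — f₀ = ω₀/(2π) = 406.6 Hz.
Step 3 — Parallel Q: Q = R/(ω₀L) = 2340/(2555·0.002) = 457.9.
Step 4 — Bandwidth: Δω = ω₀/Q = 5.579 rad/s; BW = Δω/(2π) = 0.8879 Hz.

(a) f₀ = 406.6 Hz  (b) Q = 457.9  (c) BW = 0.8879 Hz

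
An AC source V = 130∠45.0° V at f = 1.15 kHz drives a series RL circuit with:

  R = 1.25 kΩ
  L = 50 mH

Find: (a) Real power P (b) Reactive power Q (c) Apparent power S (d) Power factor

Step 1 — Angular frequency: ω = 2π·f = 2π·1150 = 7226 rad/s.
Step 2 — Component impedances:
  R: Z = R = 1250 Ω
  L: Z = jωL = j·7226·0.05 = 0 + j361.3 Ω
Step 3 — Series combination: Z_total = R + L = 1250 + j361.3 Ω = 1301∠16.1° Ω.
Step 4 — Source phasor: V = 130∠45.0° V = 91.92 + j91.92 V.
Step 5 — Current: I = V / Z = 0.08749 + j0.04825 A = 0.09991∠28.9° A.
Step 6 — Complex power: S = V·I* = 12.48 + j3.606 VA.
Step 7 — Real power: P = Re(S) = 12.48 W.
Step 8 — Reactive power: Q = Im(S) = 3.606 VAR.
Step 9 — Apparent power: |S| = 12.99 VA.
Step 10 — Power factor: PF = P/|S| = 0.9607 (lagging).

(a) P = 12.48 W  (b) Q = 3.606 VAR  (c) S = 12.99 VA  (d) PF = 0.9607 (lagging)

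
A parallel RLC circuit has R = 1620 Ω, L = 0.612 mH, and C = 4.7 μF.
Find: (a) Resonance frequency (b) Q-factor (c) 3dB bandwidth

Step 1 — Resonance: ω₀ = 1/√(LC) = 1/√(0.000612·4.7e-06) = 1.865e+04 rad/s.
Step 2 — f₀ = ω₀/(2π) = 2968 Hz.
Step 3 — Parallel Q: Q = R/(ω₀L) = 1620/(1.865e+04·0.000612) = 142.
Step 4 — Bandwidth: Δω = ω₀/Q = 131.3 rad/s; BW = Δω/(2π) = 20.9 Hz.

(a) f₀ = 2968 Hz  (b) Q = 142  (c) BW = 20.9 Hz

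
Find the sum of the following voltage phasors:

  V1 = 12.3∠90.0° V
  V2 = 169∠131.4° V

Step 1 — Convert each phasor to rectangular form:
  V1 = 12.3·(cos(90.0°) + j·sin(90.0°)) = 0 + j12.3 V
  V2 = 169·(cos(131.4°) + j·sin(131.4°)) = -111.8 + j126.8 V
Step 2 — Sum components: V_total = -111.8 + j139.1 V.
Step 3 — Convert to polar: |V_total| = 178.4 V, ∠V_total = 128.8°.

V_total = 178.4∠128.8° V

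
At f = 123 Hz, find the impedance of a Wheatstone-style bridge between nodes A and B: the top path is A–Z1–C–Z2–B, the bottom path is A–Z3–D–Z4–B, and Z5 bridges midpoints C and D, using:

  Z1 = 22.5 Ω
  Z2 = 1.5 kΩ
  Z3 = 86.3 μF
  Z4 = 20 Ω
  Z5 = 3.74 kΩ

Step 1 — Angular frequency: ω = 2π·f = 2π·123 = 772.8 rad/s.
Step 2 — Component impedances:
  Z1: Z = R = 22.5 Ω
  Z2: Z = R = 1500 Ω
  Z3: Z = 1/(jωC) = -j/(ω·C) = 0 - j14.99 Ω
  Z4: Z = R = 20 Ω
  Z5: Z = R = 3740 Ω
Step 3 — Bridge requires nodal analysis (the Z5 bridge couples midpoints C and D, so the two paths cannot be reduced to a simple series/parallel combination). Setting node B to ground and injecting 1 A at node A, the 3-node admittance system at A, C, D solves to V_A = Z_AB = 19.94 - j14.61 Ω = 24.72∠-36.2° Ω.

Z = 19.94 - j14.61 Ω = 24.72∠-36.2° Ω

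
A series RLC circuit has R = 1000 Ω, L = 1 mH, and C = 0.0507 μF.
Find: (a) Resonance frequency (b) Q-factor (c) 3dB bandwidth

Step 1 — Resonance condition Im(Z)=0 gives ω₀ = 1/√(LC).
Step 2 — ω₀ = 1/√(0.001·5.07e-08) = 1.404e+05 rad/s.
Step 3 — f₀ = ω₀/(2π) = 2.235e+04 Hz.
Step 4 — Series Q: Q = ω₀L/R = 1.404e+05·0.001/1000 = 0.1404.
Step 5 — 3dB bandwidth: Δω = ω₀/Q = 1e+06 rad/s; BW = Δω/(2π) = 1.592e+05 Hz.

(a) f₀ = 2.235e+04 Hz  (b) Q = 0.1404  (c) BW = 1.592e+05 Hz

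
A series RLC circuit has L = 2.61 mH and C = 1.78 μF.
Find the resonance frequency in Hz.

Step 1 — Resonance condition Im(Z)=0 gives ω₀ = 1/√(LC).
Step 2 — ω₀ = 1/√(0.00261·1.78e-06) = 1.467e+04 rad/s.
Step 3 — f₀ = ω₀/(2π) = 2335 Hz.

f₀ = 2335 Hz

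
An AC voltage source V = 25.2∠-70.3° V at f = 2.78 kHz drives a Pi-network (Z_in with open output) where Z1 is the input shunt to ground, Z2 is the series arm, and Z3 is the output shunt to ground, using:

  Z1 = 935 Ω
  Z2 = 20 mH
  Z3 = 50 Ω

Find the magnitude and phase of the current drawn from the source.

Step 1 — Angular frequency: ω = 2π·f = 2π·2780 = 1.747e+04 rad/s.
Step 2 — Component impedances:
  Z1: Z = R = 935 Ω
  Z2: Z = jωL = j·1.747e+04·0.02 = 0 + j349.3 Ω
  Z3: Z = R = 50 Ω
Step 3 — With open output, the series arm Z2 and the output shunt Z3 appear in series to ground: Z2 + Z3 = 50 + j349.3 Ω.
Step 4 — Parallel with input shunt Z1: Z_in = Z1 || (Z2 + Z3) = 146.6 + j279.6 Ω = 315.7∠62.3° Ω.
Step 5 — Source phasor: V = 25.2∠-70.3° V = 8.495 - j23.73 V.
Step 6 — Ohm's law: I = V / Z_total = (8.495 - j23.73) / (146.6 + j279.6) = -0.05405 - j0.05873 A.
Step 7 — Convert to polar: |I| = 0.07982 A, ∠I = -132.6°.

I = 0.07982∠-132.6° A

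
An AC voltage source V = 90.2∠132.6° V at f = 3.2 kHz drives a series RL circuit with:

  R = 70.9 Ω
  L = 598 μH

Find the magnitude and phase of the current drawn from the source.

Step 1 — Angular frequency: ω = 2π·f = 2π·3200 = 2.011e+04 rad/s.
Step 2 — Component impedances:
  R: Z = R = 70.9 Ω
  L: Z = jωL = j·2.011e+04·0.000598 = 0 + j12.02 Ω
Step 3 — Series combination: Z_total = R + L = 70.9 + j12.02 Ω = 71.91∠9.6° Ω.
Step 4 — Source phasor: V = 90.2∠132.6° V = -61.05 + j66.4 V.
Step 5 — Ohm's law: I = V / Z_total = (-61.05 + j66.4) / (70.9 + j12.02) = -0.6827 + j1.052 A.
Step 6 — Convert to polar: |I| = 1.254 A, ∠I = 123.0°.

I = 1.254∠123.0° A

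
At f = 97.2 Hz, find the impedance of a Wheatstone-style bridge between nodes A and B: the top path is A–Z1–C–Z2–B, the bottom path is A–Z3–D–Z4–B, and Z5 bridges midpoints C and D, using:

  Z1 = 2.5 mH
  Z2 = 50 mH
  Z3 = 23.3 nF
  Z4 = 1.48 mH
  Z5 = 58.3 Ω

Step 1 — Angular frequency: ω = 2π·f = 2π·97.2 = 610.7 rad/s.
Step 2 — Component impedances:
  Z1: Z = jωL = j·610.7·0.0025 = 0 + j1.527 Ω
  Z2: Z = jωL = j·610.7·0.05 = 0 + j30.54 Ω
  Z3: Z = 1/(jωC) = -j/(ω·C) = 0 - j7.027e+04 Ω
  Z4: Z = jωL = j·610.7·0.00148 = 0 + j0.9039 Ω
  Z5: Z = R = 58.3 Ω
Step 3 — Bridge requires nodal analysis (the Z5 bridge couples midpoints C and D, so the two paths cannot be reduced to a simple series/parallel combination). Setting node B to ground and injecting 1 A at node A, the 3-node admittance system at A, C, D solves to V_A = Z_AB = 12.4 + j25.39 Ω = 28.25∠64.0° Ω.

Z = 12.4 + j25.39 Ω = 28.25∠64.0° Ω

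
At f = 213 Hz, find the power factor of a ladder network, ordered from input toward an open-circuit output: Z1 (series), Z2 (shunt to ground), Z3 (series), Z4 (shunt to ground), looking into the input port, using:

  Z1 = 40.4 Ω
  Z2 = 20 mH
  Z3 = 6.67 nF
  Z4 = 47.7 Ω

Step 1 — Angular frequency: ω = 2π·f = 2π·213 = 1338 rad/s.
Step 2 — Component impedances:
  Z1: Z = R = 40.4 Ω
  Z2: Z = jωL = j·1338·0.02 = 0 + j26.77 Ω
  Z3: Z = 1/(jωC) = -j/(ω·C) = 0 - j1.12e+05 Ω
  Z4: Z = R = 47.7 Ω
Step 3 — Ladder network (open output): work backward from the far end, alternating series and parallel combinations. Z_in = 40.4 + j26.77 Ω = 48.47∠33.5° Ω.
Step 4 — Power factor: PF = cos(φ) = Re(Z)/|Z| = 40.4/48.466 = 0.8336.
Step 5 — Type: Im(Z) = 26.77 ⇒ lagging (phase φ = 33.5°).

PF = 0.8336 (lagging, φ = 33.5°)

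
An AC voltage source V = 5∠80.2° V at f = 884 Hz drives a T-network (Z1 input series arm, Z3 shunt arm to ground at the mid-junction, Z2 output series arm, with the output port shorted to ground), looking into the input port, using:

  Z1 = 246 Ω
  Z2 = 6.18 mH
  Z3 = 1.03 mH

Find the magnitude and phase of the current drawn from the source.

Step 1 — Angular frequency: ω = 2π·f = 2π·884 = 5554 rad/s.
Step 2 — Component impedances:
  Z1: Z = R = 246 Ω
  Z2: Z = jωL = j·5554·0.00618 = 0 + j34.33 Ω
  Z3: Z = jωL = j·5554·0.00103 = 0 + j5.721 Ω
Step 3 — With the output port shorted to ground, the output series arm Z2 runs from the junction to ground; the shunt arm Z3 also runs from the junction to ground. They appear in parallel: Z3 || Z2 = 0 + j4.904 Ω.
Step 4 — Series with input arm Z1: Z_in = Z1 + (Z3 || Z2) = 246 + j4.904 Ω = 246∠1.1° Ω.
Step 5 — Source phasor: V = 5∠80.2° V = 0.851 + j4.927 V.
Step 6 — Ohm's law: I = V / Z_total = (0.851 + j4.927) / (246 + j4.904) = 0.003857 + j0.01995 A.
Step 7 — Convert to polar: |I| = 0.02032 A, ∠I = 79.1°.

I = 0.02032∠79.1° A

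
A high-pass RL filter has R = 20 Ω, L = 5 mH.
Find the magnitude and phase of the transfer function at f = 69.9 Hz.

Step 1 — Angular frequency: ω = 2π·69.9 = 439.2 rad/s.
Step 2 — Transfer function: H(jω) = jωL/(R + jωL).
Step 3 — Numerator jωL = j·2.196; denominator R + jωL = 20 + j2.196.
Step 4 — H = 0.01191 + j0.1085.
Step 5 — Magnitude: |H| = 0.1091 (-19.2 dB); phase: φ = 83.7°.

|H| = 0.1091 (-19.2 dB), φ = 83.7°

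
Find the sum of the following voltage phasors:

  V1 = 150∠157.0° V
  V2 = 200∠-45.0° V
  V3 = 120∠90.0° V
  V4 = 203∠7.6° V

Step 1 — Convert each phasor to rectangular form:
  V1 = 150·(cos(157.0°) + j·sin(157.0°)) = -138.1 + j58.61 V
  V2 = 200·(cos(-45.0°) + j·sin(-45.0°)) = 141.4 - j141.4 V
  V3 = 120·(cos(90.0°) + j·sin(90.0°)) = 0 + j120 V
  V4 = 203·(cos(7.6°) + j·sin(7.6°)) = 201.2 + j26.85 V
Step 2 — Sum components: V_total = 204.6 + j64.04 V.
Step 3 — Convert to polar: |V_total| = 214.4 V, ∠V_total = 17.4°.

V_total = 214.4∠17.4° V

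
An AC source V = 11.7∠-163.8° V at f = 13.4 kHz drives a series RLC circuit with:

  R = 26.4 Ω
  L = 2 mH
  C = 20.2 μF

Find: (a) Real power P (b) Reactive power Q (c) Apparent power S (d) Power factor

Step 1 — Angular frequency: ω = 2π·f = 2π·1.34e+04 = 8.419e+04 rad/s.
Step 2 — Component impedances:
  R: Z = R = 26.4 Ω
  L: Z = jωL = j·8.419e+04·0.002 = 0 + j168.4 Ω
  C: Z = 1/(jωC) = -j/(ω·C) = 0 - j0.588 Ω
Step 3 — Series combination: Z_total = R + L + C = 26.4 + j167.8 Ω = 169.9∠81.1° Ω.
Step 4 — Source phasor: V = 11.7∠-163.8° V = -11.24 - j3.264 V.
Step 5 — Current: I = V / Z = -0.02926 + j0.06235 A = 0.06888∠115.1° A.
Step 6 — Complex power: S = V·I* = 0.1252 + j0.7961 VA.
Step 7 — Real power: P = Re(S) = 0.1252 W.
Step 8 — Reactive power: Q = Im(S) = 0.7961 VAR.
Step 9 — Apparent power: |S| = 0.8059 VA.
Step 10 — Power factor: PF = P/|S| = 0.1554 (lagging).

(a) P = 0.1252 W  (b) Q = 0.7961 VAR  (c) S = 0.8059 VA  (d) PF = 0.1554 (lagging)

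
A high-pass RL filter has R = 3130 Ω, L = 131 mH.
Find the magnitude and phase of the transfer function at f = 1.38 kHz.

Step 1 — Angular frequency: ω = 2π·1380 = 8671 rad/s.
Step 2 — Transfer function: H(jω) = jωL/(R + jωL).
Step 3 — Numerator jωL = j·1136; denominator R + jωL = 3130 + j1136.
Step 4 — H = 0.1164 + j0.3207.
Step 5 — Magnitude: |H| = 0.3411 (-9.3 dB); phase: φ = 70.1°.

|H| = 0.3411 (-9.3 dB), φ = 70.1°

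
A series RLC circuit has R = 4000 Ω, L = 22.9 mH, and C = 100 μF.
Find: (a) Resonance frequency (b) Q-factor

Step 1 — Resonance condition Im(Z)=0 gives ω₀ = 1/√(LC).
Step 2 — ω₀ = 1/√(0.0229·0.0001) = 660.8 rad/s.
Step 3 — f₀ = ω₀/(2π) = 105.2 Hz.
Step 4 — Series Q: Q = ω₀L/R = 660.8·0.0229/4000 = 0.003783.

(a) f₀ = 105.2 Hz  (b) Q = 0.003783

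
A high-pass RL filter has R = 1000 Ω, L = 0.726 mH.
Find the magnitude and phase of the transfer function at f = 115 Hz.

Step 1 — Angular frequency: ω = 2π·115 = 722.6 rad/s.
Step 2 — Transfer function: H(jω) = jωL/(R + jωL).
Step 3 — Numerator jωL = j·0.5246; denominator R + jωL = 1000 + j0.5246.
Step 4 — H = 2.752e-07 + j0.0005246.
Step 5 — Magnitude: |H| = 0.0005246 (-65.6 dB); phase: φ = 90.0°.

|H| = 0.0005246 (-65.6 dB), φ = 90.0°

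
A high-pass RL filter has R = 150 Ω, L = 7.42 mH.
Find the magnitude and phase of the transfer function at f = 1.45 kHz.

Step 1 — Angular frequency: ω = 2π·1450 = 9111 rad/s.
Step 2 — Transfer function: H(jω) = jωL/(R + jωL).
Step 3 — Numerator jωL = j·67.6; denominator R + jωL = 150 + j67.6.
Step 4 — H = 0.1688 + j0.3746.
Step 5 — Magnitude: |H| = 0.4109 (-7.7 dB); phase: φ = 65.7°.

|H| = 0.4109 (-7.7 dB), φ = 65.7°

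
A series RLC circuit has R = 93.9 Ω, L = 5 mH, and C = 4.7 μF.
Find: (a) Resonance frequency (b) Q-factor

Step 1 — Resonance condition Im(Z)=0 gives ω₀ = 1/√(LC).
Step 2 — ω₀ = 1/√(0.005·4.7e-06) = 6523 rad/s.
Step 3 — f₀ = ω₀/(2π) = 1038 Hz.
Step 4 — Series Q: Q = ω₀L/R = 6523·0.005/93.9 = 0.3474.

(a) f₀ = 1038 Hz  (b) Q = 0.3474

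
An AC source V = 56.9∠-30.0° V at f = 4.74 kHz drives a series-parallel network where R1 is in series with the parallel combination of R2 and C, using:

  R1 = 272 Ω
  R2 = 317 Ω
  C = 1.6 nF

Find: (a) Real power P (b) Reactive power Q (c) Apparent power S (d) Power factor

Step 1 — Angular frequency: ω = 2π·f = 2π·4740 = 2.978e+04 rad/s.
Step 2 — Component impedances:
  R1: Z = R = 272 Ω
  R2: Z = R = 317 Ω
  C: Z = 1/(jωC) = -j/(ω·C) = 0 - j2.099e+04 Ω
Step 3 — Parallel branch: R2 || C = 1/(1/R2 + 1/C) = 316.9 - j4.787 Ω.
Step 4 — Series with R1: Z_total = R1 + (R2 || C) = 588.9 - j4.787 Ω = 588.9∠-0.5° Ω.
Step 5 — Source phasor: V = 56.9∠-30.0° V = 49.28 - j28.45 V.
Step 6 — Current: I = V / Z = 0.08406 - j0.04762 A = 0.09661∠-29.5° A.
Step 7 — Complex power: S = V·I* = 5.497 - j0.04469 VA.
Step 8 — Real power: P = Re(S) = 5.497 W.
Step 9 — Reactive power: Q = Im(S) = -0.04469 VAR.
Step 10 — Apparent power: |S| = 5.497 VA.
Step 11 — Power factor: PF = P/|S| = 1 (leading).

(a) P = 5.497 W  (b) Q = -0.04469 VAR  (c) S = 5.497 VA  (d) PF = 1 (leading)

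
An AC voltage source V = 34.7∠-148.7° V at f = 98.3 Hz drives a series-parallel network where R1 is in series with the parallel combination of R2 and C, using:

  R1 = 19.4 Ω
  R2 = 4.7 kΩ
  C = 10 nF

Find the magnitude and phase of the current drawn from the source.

Step 1 — Angular frequency: ω = 2π·f = 2π·98.3 = 617.6 rad/s.
Step 2 — Component impedances:
  R1: Z = R = 19.4 Ω
  R2: Z = R = 4700 Ω
  C: Z = 1/(jωC) = -j/(ω·C) = 0 - j1.619e+05 Ω
Step 3 — Parallel branch: R2 || C = 1/(1/R2 + 1/C) = 4696 - j136.3 Ω.
Step 4 — Series with R1: Z_total = R1 + (R2 || C) = 4715 - j136.3 Ω = 4717∠-1.7° Ω.
Step 5 — Source phasor: V = 34.7∠-148.7° V = -29.65 - j18.03 V.
Step 6 — Ohm's law: I = V / Z_total = (-29.65 - j18.03) / (4715 - j136.3) = -0.006172 - j0.004001 A.
Step 7 — Convert to polar: |I| = 0.007356 A, ∠I = -147.0°.

I = 0.007356∠-147.0° A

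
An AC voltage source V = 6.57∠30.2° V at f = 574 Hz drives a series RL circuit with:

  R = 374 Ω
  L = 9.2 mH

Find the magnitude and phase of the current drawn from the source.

Step 1 — Angular frequency: ω = 2π·f = 2π·574 = 3607 rad/s.
Step 2 — Component impedances:
  R: Z = R = 374 Ω
  L: Z = jωL = j·3607·0.0092 = 0 + j33.18 Ω
Step 3 — Series combination: Z_total = R + L = 374 + j33.18 Ω = 375.5∠5.1° Ω.
Step 4 — Source phasor: V = 6.57∠30.2° V = 5.678 + j3.305 V.
Step 5 — Ohm's law: I = V / Z_total = (5.678 + j3.305) / (374 + j33.18) = 0.01584 + j0.007431 A.
Step 6 — Convert to polar: |I| = 0.0175 A, ∠I = 25.1°.

I = 0.0175∠25.1° A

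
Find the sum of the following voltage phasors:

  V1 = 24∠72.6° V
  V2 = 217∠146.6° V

Step 1 — Convert each phasor to rectangular form:
  V1 = 24·(cos(72.6°) + j·sin(72.6°)) = 7.177 + j22.9 V
  V2 = 217·(cos(146.6°) + j·sin(146.6°)) = -181.2 + j119.5 V
Step 2 — Sum components: V_total = -174 + j142.4 V.
Step 3 — Convert to polar: |V_total| = 224.8 V, ∠V_total = 140.7°.

V_total = 224.8∠140.7° V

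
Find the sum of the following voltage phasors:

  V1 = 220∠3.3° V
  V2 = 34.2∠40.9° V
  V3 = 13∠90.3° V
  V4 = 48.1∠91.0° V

Step 1 — Convert each phasor to rectangular form:
  V1 = 220·(cos(3.3°) + j·sin(3.3°)) = 219.6 + j12.66 V
  V2 = 34.2·(cos(40.9°) + j·sin(40.9°)) = 25.85 + j22.39 V
  V3 = 13·(cos(90.3°) + j·sin(90.3°)) = -0.06807 + j13 V
  V4 = 48.1·(cos(91.0°) + j·sin(91.0°)) = -0.8395 + j48.09 V
Step 2 — Sum components: V_total = 244.6 + j96.15 V.
Step 3 — Convert to polar: |V_total| = 262.8 V, ∠V_total = 21.5°.

V_total = 262.8∠21.5° V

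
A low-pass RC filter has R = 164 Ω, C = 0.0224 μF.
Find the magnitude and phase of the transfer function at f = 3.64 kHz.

Step 1 — Angular frequency: ω = 2π·3640 = 2.287e+04 rad/s.
Step 2 — Transfer function: H(jω) = 1/(1 + jωRC).
Step 3 — Denominator: 1 + jωRC = 1 + j·2.287e+04·164·2.24e-08 = 1 + j0.08402.
Step 4 — H = 0.993 - j0.08343.
Step 5 — Magnitude: |H| = 0.9965 (-0.0 dB); phase: φ = -4.8°.

|H| = 0.9965 (-0.0 dB), φ = -4.8°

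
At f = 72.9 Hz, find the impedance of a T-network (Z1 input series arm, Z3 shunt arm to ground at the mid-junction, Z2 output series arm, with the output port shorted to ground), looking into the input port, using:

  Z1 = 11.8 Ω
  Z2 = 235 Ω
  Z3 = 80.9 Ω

Step 1 — Angular frequency: ω = 2π·f = 2π·72.9 = 458 rad/s.
Step 2 — Component impedances:
  Z1: Z = R = 11.8 Ω
  Z2: Z = R = 235 Ω
  Z3: Z = R = 80.9 Ω
Step 3 — With the output port shorted to ground, the output series arm Z2 runs from the junction to ground; the shunt arm Z3 also runs from the junction to ground. They appear in parallel: Z3 || Z2 = 60.18 Ω.
Step 4 — Series with input arm Z1: Z_in = Z1 + (Z3 || Z2) = 71.98 Ω = 71.98∠0.0° Ω.

Z = 71.98 Ω = 71.98∠0.0° Ω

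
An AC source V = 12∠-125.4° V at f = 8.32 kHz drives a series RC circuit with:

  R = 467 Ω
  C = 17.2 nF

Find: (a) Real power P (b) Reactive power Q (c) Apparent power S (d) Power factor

Step 1 — Angular frequency: ω = 2π·f = 2π·8320 = 5.228e+04 rad/s.
Step 2 — Component impedances:
  R: Z = R = 467 Ω
  C: Z = 1/(jωC) = -j/(ω·C) = 0 - j1112 Ω
Step 3 — Series combination: Z_total = R + C = 467 - j1112 Ω = 1206∠-67.2° Ω.
Step 4 — Source phasor: V = 12∠-125.4° V = -6.951 - j9.782 V.
Step 5 — Current: I = V / Z = 0.005246 - j0.008453 A = 0.009948∠-58.2° A.
Step 6 — Complex power: S = V·I* = 0.04622 - j0.1101 VA.
Step 7 — Real power: P = Re(S) = 0.04622 W.
Step 8 — Reactive power: Q = Im(S) = -0.1101 VAR.
Step 9 — Apparent power: |S| = 0.1194 VA.
Step 10 — Power factor: PF = P/|S| = 0.3872 (leading).

(a) P = 0.04622 W  (b) Q = -0.1101 VAR  (c) S = 0.1194 VA  (d) PF = 0.3872 (leading)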